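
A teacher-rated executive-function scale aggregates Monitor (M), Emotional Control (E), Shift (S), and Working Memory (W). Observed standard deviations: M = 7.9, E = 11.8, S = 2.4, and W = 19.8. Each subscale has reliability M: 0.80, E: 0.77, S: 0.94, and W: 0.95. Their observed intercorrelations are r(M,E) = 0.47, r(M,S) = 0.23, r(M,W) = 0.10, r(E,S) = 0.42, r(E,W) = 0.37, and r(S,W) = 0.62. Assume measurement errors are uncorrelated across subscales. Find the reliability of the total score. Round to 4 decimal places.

0.9344

Var(M+E+S+W) = 7.9² + 11.8² + 2.4² + 19.8² + 2·[7.9·11.8·0.47 + 7.9·2.4·0.23 + 7.9·19.8·0.10 + 11.8·2.4·0.42 + 11.8·19.8·0.37 + 2.4·19.8·0.62] = 599.45 + 383.24 = 982.69.
Because errors are independent across components, Cov(Tᵢ,Tⱼ) = Cov(Xᵢ,Xⱼ); the off-diagonal part of the true-score variance is the same as above.
True-score variance = [7.9²·0.80 + 11.8²·0.77 + 2.4²·0.94 + 19.8²·0.95] + 383.24 = 534.995 + 383.24 = 918.235.
Reliability = 918.235 / 982.69 = 0.9344.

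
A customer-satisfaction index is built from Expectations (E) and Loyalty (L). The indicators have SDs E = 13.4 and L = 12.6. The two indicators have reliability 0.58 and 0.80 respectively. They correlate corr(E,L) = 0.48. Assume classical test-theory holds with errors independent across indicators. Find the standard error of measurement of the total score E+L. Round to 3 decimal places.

10.352

Var(total) = 338.32 + 162.086 = 500.406.
True-score variance = 231.153 + 162.086 = 393.239, so reliability = 0.7858.
Error variance = 500.406 − 393.239 = 107.167; SEM = √107.167 = 10.352.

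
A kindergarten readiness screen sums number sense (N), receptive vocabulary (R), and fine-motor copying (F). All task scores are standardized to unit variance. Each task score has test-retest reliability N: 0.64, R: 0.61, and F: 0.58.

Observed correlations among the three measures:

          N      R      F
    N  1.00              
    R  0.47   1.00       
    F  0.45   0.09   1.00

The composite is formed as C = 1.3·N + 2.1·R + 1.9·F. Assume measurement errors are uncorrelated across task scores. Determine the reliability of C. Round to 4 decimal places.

0.7474

Var(C) = 1.3² + 2.1² + 1.9² + 2·[2.73·0.47 + 2.47·0.45 + 3.99·0.09] = 9.71 + 5.5074 = 15.2174.
With uncorrelated errors the cross-covariances are all true-score covariance, so they carry over unchanged; only the diagonal terms shrink to ρᵢσᵢ².
True-score variance = [1.3²·0.64 + 2.1²·0.61 + 1.9²·0.58] + 5.5074 = 5.8655 + 5.5074 = 11.3729.
Reliability = 11.3729 / 15.2174 = 0.7474.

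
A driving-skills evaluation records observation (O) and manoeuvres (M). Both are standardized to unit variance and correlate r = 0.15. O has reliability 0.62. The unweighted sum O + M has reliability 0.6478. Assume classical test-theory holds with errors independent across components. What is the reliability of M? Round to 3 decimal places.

Var(O+M) = 2 + 2·0.15 = 2.300.
True-score variance = ρ_O + ρ_M + 2·0.15, so 0.6478 = (0.62 + ρ_M + 0.30) / 2.300.
ρ_M = 0.6478·2.300 − 0.62 − 0.30 = 0.570.

0.570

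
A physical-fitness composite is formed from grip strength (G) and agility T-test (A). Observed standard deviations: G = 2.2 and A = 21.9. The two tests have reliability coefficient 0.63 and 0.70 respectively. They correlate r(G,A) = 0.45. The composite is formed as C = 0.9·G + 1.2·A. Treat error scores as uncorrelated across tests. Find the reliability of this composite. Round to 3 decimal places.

Var(C) = 0.9²·2.2² + 1.2²·21.9² + 2·[1.08·2.2·21.9·0.45] = 694.559 + 46.831 = 741.39.
With uncorrelated errors the cross-covariances are all true-score covariance, so they carry over unchanged; only the diagonal terms shrink to ρᵢσᵢ².
True-score variance = [0.9²·2.2²·0.63 + 1.2²·21.9²·0.70] + 46.831 = 485.917 + 46.831 = 532.748.
Reliability = 532.748 / 741.39 = 0.719.

0.719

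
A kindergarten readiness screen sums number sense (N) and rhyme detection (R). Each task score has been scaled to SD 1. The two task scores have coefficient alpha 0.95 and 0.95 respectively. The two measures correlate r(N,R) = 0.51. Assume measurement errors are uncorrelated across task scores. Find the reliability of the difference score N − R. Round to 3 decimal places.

Var(N−R) = 1 + 1 − 2·0.51 = 2 − 1.02 = 0.98.
With uncorrelated errors the cross-covariances are all true-score covariance, so they carry over unchanged; only the diagonal terms shrink to ρᵢσᵢ².
True-score variance = [0.95 + 0.95] − 1.02 = 1.9 − 1.02 = 0.88.
Reliability = 0.88 / 0.98 = 0.898.

0.898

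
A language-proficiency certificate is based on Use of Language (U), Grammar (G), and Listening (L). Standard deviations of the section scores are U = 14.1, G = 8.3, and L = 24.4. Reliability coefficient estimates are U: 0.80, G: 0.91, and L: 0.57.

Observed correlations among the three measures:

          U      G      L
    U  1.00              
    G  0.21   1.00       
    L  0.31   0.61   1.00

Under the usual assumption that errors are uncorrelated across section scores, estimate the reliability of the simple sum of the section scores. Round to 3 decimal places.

0.780

Var(U+G+L) = 14.1² + 8.3² + 24.4² + 2·[14.1·8.3·0.21 + 14.1·24.4·0.31 + 8.3·24.4·0.61] = 863.06 + 509.532 = 1372.59.
With uncorrelated errors the cross-covariances are all true-score covariance, so they carry over unchanged; only the diagonal terms shrink to ρᵢσᵢ².
True-score variance = [14.1²·0.80 + 8.3²·0.91 + 24.4²·0.57] + 509.532 = 561.093 + 509.532 = 1070.62.
Reliability = 1070.62 / 1372.59 = 0.780.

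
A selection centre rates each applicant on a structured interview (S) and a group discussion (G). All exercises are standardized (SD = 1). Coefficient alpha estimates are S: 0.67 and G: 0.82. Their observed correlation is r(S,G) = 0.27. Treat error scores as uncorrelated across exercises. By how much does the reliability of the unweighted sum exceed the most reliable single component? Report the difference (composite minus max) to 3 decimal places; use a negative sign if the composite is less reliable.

Var(sum) = 2 + 0.54 = 2.54; true-score variance = 1.49 + 0.54 = 2.03; composite reliability = 0.7992.
Max component reliability = 0.8200.
Difference = 0.7992 − 0.8200 = -0.021.

-0.021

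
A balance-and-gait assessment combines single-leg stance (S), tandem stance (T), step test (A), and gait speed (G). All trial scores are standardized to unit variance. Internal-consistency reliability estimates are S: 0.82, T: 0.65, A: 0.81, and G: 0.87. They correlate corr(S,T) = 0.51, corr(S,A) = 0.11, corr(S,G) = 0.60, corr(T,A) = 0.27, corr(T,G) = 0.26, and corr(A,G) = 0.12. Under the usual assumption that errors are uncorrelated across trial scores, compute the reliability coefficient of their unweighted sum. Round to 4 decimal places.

Var(S+T+A+G) = 4 + 2·[0.51 + 0.11 + 0.60 + 0.27 + 0.26 + 0.12] = 4 + 3.74 = 7.74.
With uncorrelated errors the cross-covariances are all true-score covariance, so they carry over unchanged; only the diagonal terms shrink to ρᵢσᵢ².
True-score variance = [0.82 + 0.65 + 0.81 + 0.87] + 3.74 = 3.15 + 3.74 = 6.89.
Reliability = 6.89 / 7.74 = 0.8902.

0.8902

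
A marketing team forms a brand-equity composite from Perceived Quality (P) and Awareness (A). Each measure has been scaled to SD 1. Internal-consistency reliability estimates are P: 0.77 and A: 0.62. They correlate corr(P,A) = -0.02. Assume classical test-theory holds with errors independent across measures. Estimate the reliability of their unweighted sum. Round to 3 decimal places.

Var(P+A) = 2 + 2·[(-0.02)] = 2 − 0.04 = 1.96.
Under uncorrelated errors the observed covariances equal the true-score covariances, so only the own-variance terms attenuate.
True-score variance = [0.77 + 0.62] − 0.04 = 1.39 − 0.04 = 1.35.
Reliability = 1.35 / 1.96 = 0.689.

0.689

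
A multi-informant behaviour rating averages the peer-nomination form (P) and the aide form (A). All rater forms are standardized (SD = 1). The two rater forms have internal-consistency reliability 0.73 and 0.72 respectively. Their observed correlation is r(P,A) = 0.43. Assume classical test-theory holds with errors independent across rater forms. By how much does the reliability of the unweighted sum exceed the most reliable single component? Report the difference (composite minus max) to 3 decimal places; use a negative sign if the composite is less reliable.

Var(sum) = 2 + 0.86 = 2.86; true-score variance = 1.45 + 0.86 = 2.31; composite reliability = 0.8077.
Max component reliability = 0.7300.
Difference = 0.8077 − 0.7300 = 0.078.

0.078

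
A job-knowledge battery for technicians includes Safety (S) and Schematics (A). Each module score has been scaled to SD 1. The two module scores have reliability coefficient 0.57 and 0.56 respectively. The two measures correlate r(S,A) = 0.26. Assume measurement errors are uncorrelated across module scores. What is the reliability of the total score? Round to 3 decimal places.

Var(S+A) = 2 + 2·[0.26] = 2 + 0.52 = 2.52.
With uncorrelated errors the cross-covariances are all true-score covariance, so they carry over unchanged; only the diagonal terms shrink to ρᵢσᵢ².
True-score variance = [0.57 + 0.56] + 0.52 = 1.13 + 0.52 = 1.65.
Reliability = 1.65 / 2.52 = 0.655.

0.655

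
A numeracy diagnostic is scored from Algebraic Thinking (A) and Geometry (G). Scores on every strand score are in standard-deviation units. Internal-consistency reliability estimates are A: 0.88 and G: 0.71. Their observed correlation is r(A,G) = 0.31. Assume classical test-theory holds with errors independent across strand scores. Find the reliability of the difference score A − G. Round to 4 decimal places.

Var(A−G) = 1 + 1 − 2·0.31 = 2 − 0.62 = 1.38.
Under uncorrelated errors the observed covariances equal the true-score covariances, so only the own-variance terms attenuate.
True-score variance = [0.88 + 0.71] − 0.62 = 1.59 − 0.62 = 0.97.
Reliability = 0.97 / 1.38 = 0.7029.

0.7029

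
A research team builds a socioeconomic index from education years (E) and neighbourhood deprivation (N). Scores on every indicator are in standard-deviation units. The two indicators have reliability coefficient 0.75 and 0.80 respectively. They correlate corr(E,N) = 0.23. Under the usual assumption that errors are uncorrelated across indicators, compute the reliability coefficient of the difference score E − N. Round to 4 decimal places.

Var(E−N) = 1 + 1 − 2·0.23 = 2 − 0.46 = 1.54.
Because errors are independent across components, Cov(Tᵢ,Tⱼ) = Cov(Xᵢ,Xⱼ); the off-diagonal part of the true-score variance is the same as above.
True-score variance = [0.75 + 0.80] − 0.46 = 1.55 − 0.46 = 1.09.
Reliability = 1.09 / 1.54 = 0.7078.

0.7078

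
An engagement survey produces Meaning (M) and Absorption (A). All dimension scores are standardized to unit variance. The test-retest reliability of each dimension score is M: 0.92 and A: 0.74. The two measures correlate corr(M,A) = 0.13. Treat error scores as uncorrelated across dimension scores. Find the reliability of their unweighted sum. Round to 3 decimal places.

0.850

Var(M+A) = 2 + 2·[0.13] = 2 + 0.26 = 2.26.
With uncorrelated errors the cross-covariances are all true-score covariance, so they carry over unchanged; only the diagonal terms shrink to ρᵢσᵢ².
True-score variance = [0.92 + 0.74] + 0.26 = 1.66 + 0.26 = 1.92.
Reliability = 1.92 / 2.26 = 0.850.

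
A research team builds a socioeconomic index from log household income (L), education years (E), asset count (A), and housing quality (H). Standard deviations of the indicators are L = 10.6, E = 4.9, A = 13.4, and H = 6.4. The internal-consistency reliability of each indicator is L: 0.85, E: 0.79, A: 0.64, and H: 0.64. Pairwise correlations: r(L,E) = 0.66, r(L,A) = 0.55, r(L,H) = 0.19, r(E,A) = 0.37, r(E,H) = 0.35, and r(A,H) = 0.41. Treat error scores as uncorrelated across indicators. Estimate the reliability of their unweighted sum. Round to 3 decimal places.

0.865

Var(L+E+A+H) = 10.6² + 4.9² + 13.4² + 6.4² + 2·[10.6·4.9·0.66 + 10.6·13.4·0.55 + 10.6·6.4·0.19 + 4.9·13.4·0.37 + 4.9·6.4·0.35 + 13.4·6.4·0.41] = 356.89 + 391.448 = 748.338.
With uncorrelated errors the cross-covariances are all true-score covariance, so they carry over unchanged; only the diagonal terms shrink to ρᵢσᵢ².
True-score variance = [10.6²·0.85 + 4.9²·0.79 + 13.4²·0.64 + 6.4²·0.64] + 391.448 = 255.607 + 391.448 = 647.054.
Reliability = 647.054 / 748.338 = 0.865.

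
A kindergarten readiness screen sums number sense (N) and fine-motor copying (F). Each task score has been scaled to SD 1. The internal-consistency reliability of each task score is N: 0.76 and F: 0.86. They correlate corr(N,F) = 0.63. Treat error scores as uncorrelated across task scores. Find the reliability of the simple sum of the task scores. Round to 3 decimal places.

Var(N+F) = 2 + 2·[0.63] = 2 + 1.26 = 3.26.
Because errors are independent across components, Cov(Tᵢ,Tⱼ) = Cov(Xᵢ,Xⱼ); the off-diagonal part of the true-score variance is the same as above.
True-score variance = [0.76 + 0.86] + 1.26 = 1.62 + 1.26 = 2.88.
Reliability = 2.88 / 3.26 = 0.883.

0.883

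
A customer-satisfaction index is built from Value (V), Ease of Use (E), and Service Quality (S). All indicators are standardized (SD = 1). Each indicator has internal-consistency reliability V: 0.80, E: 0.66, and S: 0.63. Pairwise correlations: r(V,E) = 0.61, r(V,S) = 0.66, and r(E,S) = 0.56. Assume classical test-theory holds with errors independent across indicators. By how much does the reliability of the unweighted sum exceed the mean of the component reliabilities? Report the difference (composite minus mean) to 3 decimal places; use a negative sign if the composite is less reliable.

0.167

Var(sum) = 3 + 3.66 = 6.66; true-score variance = 2.09 + 3.66 = 5.75; composite reliability = 0.8634.
Mean component reliability = 0.6967.
Difference = 0.8634 − 0.6967 = 0.167.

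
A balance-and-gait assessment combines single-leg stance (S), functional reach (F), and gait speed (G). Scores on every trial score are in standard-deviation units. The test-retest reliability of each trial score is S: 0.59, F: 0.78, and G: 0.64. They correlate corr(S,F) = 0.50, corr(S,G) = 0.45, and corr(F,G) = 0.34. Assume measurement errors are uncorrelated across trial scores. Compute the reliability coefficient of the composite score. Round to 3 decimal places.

Var(S+F+G) = 3 + 2·[0.50 + 0.45 + 0.34] = 3 + 2.58 = 5.58.
With uncorrelated errors the cross-covariances are all true-score covariance, so they carry over unchanged; only the diagonal terms shrink to ρᵢσᵢ².
True-score variance = [0.59 + 0.78 + 0.64] + 2.58 = 2.01 + 2.58 = 4.59.
Reliability = 4.59 / 5.58 = 0.823.

0.823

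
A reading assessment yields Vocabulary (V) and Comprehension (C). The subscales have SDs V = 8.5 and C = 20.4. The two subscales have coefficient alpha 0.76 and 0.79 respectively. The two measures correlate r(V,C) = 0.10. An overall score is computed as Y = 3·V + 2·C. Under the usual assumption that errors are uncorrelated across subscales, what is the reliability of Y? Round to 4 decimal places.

Var(Y) = 3²·8.5² + 2²·20.4² + 2·[6·8.5·20.4·0.10] = 2314.89 + 208.08 = 2522.97.
Under uncorrelated errors the observed covariances equal the true-score covariances, so only the own-variance terms attenuate.
True-score variance = [3²·8.5²·0.76 + 2²·20.4²·0.79] + 208.08 = 1809.26 + 208.08 = 2017.34.
Reliability = 2017.34 / 2522.97 = 0.7996.

0.7996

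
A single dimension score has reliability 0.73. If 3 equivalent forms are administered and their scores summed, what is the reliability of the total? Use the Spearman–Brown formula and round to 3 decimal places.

ρ_k = kρ / (1 + (k−1)ρ) = 3·0.73 / (1 + 2·0.73) = 2.190 / 2.460 = 0.890.

0.890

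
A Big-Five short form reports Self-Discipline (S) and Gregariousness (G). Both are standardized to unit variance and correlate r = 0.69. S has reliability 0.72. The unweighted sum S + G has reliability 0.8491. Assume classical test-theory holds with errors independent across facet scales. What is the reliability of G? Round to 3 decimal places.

0.770

Var(S+G) = 2 + 2·0.69 = 3.380.
True-score variance = ρ_S + ρ_G + 2·0.69, so 0.8491 = (0.72 + ρ_G + 1.38) / 3.380.
ρ_G = 0.8491·3.380 − 0.72 − 1.38 = 0.770.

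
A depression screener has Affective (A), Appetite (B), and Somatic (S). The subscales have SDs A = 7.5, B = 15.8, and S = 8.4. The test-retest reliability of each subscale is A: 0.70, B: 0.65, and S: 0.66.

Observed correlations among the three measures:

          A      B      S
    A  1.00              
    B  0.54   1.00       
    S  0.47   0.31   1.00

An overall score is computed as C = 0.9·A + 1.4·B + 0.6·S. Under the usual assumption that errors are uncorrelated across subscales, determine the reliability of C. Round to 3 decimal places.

0.765

Var(C) = 0.9²·7.5² + 1.4²·15.8² + 0.6²·8.4² + 2·[1.26·7.5·15.8·0.54 + 0.54·7.5·8.4·0.47 + 0.84·15.8·8.4·0.31] = 560.258 + 262.354 = 822.613.
Under uncorrelated errors the observed covariances equal the true-score covariances, so only the own-variance terms attenuate.
True-score variance = [0.9²·7.5²·0.70 + 1.4²·15.8²·0.65 + 0.6²·8.4²·0.66] + 262.354 = 366.7 + 262.354 = 629.054.
Reliability = 629.054 / 822.613 = 0.765.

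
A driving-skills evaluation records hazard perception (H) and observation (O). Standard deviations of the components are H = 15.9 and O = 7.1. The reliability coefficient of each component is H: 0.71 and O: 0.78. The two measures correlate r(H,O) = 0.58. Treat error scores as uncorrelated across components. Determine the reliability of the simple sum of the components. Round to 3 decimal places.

0.806

Var(H+O) = 15.9² + 7.1² + 2·[15.9·7.1·0.58] = 303.22 + 130.952 = 434.172.
Because errors are independent across components, Cov(Tᵢ,Tⱼ) = Cov(Xᵢ,Xⱼ); the off-diagonal part of the true-score variance is the same as above.
True-score variance = [15.9²·0.71 + 7.1²·0.78] + 130.952 = 218.815 + 130.952 = 349.767.
Reliability = 349.767 / 434.172 = 0.806.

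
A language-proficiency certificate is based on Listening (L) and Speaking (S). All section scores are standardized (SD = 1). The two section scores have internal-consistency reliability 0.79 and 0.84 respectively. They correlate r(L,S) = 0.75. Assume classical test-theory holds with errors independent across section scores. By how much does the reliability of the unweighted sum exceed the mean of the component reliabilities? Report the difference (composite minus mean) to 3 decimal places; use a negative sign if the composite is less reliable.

0.079

Var(sum) = 2 + 1.5 = 3.5; true-score variance = 1.63 + 1.5 = 3.13; composite reliability = 0.8943.
Mean component reliability = 0.8150.
Difference = 0.8943 − 0.8150 = 0.079.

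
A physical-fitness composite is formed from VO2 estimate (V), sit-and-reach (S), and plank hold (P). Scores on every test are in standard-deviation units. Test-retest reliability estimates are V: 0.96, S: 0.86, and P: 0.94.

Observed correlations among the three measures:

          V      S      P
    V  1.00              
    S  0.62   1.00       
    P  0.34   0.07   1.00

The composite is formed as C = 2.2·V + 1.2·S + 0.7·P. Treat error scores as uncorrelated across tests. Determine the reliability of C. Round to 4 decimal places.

0.9621

Var(C) = 2.2² + 1.2² + 0.7² + 2·[2.64·0.62 + 1.54·0.34 + 0.84·0.07] = 6.77 + 4.4384 = 11.2084.
Because errors are independent across components, Cov(Tᵢ,Tⱼ) = Cov(Xᵢ,Xⱼ); the off-diagonal part of the true-score variance is the same as above.
True-score variance = [2.2²·0.96 + 1.2²·0.86 + 0.7²·0.94] + 4.4384 = 6.3454 + 4.4384 = 10.7838.
Reliability = 10.7838 / 11.2084 = 0.9621.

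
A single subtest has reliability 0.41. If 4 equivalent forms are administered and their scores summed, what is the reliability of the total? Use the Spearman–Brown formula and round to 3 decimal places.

ρ_k = kρ / (1 + (k−1)ρ) = 4·0.41 / (1 + 3·0.41) = 1.640 / 2.230 = 0.735.

0.735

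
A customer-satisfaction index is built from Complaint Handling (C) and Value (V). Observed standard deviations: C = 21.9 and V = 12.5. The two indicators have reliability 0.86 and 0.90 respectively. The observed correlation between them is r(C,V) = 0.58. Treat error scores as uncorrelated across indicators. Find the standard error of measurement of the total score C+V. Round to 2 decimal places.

9.10

Var(total) = 635.86 + 317.55 = 953.41.
True-score variance = 553.09 + 317.55 = 870.64, so reliability = 0.9132.
Error variance = 953.41 − 870.64 = 82.7704; SEM = √82.7704 = 9.10.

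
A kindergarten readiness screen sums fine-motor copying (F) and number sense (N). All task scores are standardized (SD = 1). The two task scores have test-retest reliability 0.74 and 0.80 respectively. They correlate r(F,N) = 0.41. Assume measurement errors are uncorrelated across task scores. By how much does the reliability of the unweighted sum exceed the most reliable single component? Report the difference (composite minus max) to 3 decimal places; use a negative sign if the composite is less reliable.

0.037

Var(sum) = 2 + 0.82 = 2.82; true-score variance = 1.54 + 0.82 = 2.36; composite reliability = 0.8369.
Max component reliability = 0.8000.
Difference = 0.8369 − 0.8000 = 0.037.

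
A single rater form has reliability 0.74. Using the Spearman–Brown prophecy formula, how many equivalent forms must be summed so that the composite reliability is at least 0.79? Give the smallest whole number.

2

k ≥ ρ*(1−ρ₁)/(ρ₁(1−ρ*)) = 0.79·0.26 / (0.74·0.21) = 1.322.
Smallest integer k = 2.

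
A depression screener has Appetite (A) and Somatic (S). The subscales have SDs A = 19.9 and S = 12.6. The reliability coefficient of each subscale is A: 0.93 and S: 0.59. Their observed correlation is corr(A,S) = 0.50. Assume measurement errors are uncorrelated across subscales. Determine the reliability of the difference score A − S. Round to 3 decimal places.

Var(A−S) = 19.9² + 12.6² − 2·19.9·12.6·0.50 = 554.77 − 250.74 = 304.03.
With uncorrelated errors the cross-covariances are all true-score covariance, so they carry over unchanged; only the diagonal terms shrink to ρᵢσᵢ².
True-score variance = [19.9²·0.93 + 12.6²·0.59] − 250.74 = 461.958 − 250.74 = 211.218.
Reliability = 211.218 / 304.03 = 0.695.

0.695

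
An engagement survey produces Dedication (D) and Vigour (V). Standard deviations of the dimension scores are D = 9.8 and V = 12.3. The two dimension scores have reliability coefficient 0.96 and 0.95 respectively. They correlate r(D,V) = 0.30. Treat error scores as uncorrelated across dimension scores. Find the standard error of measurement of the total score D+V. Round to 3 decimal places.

Var(total) = 247.33 + 72.324 = 319.654.
True-score variance = 235.924 + 72.324 = 308.248, so reliability = 0.9643.
Error variance = 319.654 − 308.248 = 11.4061; SEM = √11.4061 = 3.377.

3.377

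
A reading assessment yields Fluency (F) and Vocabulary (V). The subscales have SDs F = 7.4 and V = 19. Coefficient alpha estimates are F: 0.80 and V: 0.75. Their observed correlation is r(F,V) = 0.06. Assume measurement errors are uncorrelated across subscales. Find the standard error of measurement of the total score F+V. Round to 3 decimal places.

Var(total) = 415.76 + 16.872 = 432.632.
True-score variance = 314.558 + 16.872 = 331.43, so reliability = 0.7661.
Error variance = 432.632 − 331.43 = 101.202; SEM = √101.202 = 10.060.

10.060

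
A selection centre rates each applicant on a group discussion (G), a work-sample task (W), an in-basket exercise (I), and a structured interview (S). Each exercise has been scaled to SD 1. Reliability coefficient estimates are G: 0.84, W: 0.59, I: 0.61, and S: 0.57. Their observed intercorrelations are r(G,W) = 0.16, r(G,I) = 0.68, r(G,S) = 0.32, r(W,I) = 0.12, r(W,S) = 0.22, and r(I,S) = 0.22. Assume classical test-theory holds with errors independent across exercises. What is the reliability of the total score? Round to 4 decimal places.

0.8132

Var(G+W+I+S) = 4 + 2·[0.16 + 0.68 + 0.32 + 0.12 + 0.22 + 0.22] = 4 + 3.44 = 7.44.
Under uncorrelated errors the observed covariances equal the true-score covariances, so only the own-variance terms attenuate.
True-score variance = [0.84 + 0.59 + 0.61 + 0.57] + 3.44 = 2.61 + 3.44 = 6.05.
Reliability = 6.05 / 7.44 = 0.8132.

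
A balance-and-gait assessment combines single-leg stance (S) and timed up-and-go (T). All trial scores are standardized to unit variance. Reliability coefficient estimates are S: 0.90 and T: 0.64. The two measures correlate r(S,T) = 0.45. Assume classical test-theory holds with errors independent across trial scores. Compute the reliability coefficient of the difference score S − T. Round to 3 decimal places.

0.582

Var(S−T) = 1 + 1 − 2·0.45 = 2 − 0.9 = 1.1.
With uncorrelated errors the cross-covariances are all true-score covariance, so they carry over unchanged; only the diagonal terms shrink to ρᵢσᵢ².
True-score variance = [0.90 + 0.64] − 0.9 = 1.54 − 0.9 = 0.64.
Reliability = 0.64 / 1.1 = 0.582.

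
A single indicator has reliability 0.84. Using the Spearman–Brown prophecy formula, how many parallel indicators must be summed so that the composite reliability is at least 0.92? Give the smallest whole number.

k ≥ ρ*(1−ρ₁)/(ρ₁(1−ρ*)) = 0.92·0.16 / (0.84·0.08) = 2.190.
Smallest integer k = 3.

3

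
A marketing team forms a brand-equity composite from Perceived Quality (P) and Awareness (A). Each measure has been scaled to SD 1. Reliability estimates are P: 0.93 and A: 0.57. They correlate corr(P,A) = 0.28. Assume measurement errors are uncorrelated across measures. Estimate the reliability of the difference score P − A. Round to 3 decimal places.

0.653

Var(P−A) = 1 + 1 − 2·0.28 = 2 − 0.56 = 1.44.
With uncorrelated errors the cross-covariances are all true-score covariance, so they carry over unchanged; only the diagonal terms shrink to ρᵢσᵢ².
True-score variance = [0.93 + 0.57] − 0.56 = 1.5 − 0.56 = 0.94.
Reliability = 0.94 / 1.44 = 0.653.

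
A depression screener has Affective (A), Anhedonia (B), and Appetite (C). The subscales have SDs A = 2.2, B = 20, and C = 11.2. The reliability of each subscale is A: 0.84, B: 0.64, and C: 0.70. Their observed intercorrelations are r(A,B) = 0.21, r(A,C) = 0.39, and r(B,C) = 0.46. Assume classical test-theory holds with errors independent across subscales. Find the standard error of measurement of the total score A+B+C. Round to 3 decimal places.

13.506

Var(total) = 530.28 + 243.779 = 774.059.
True-score variance = 347.874 + 243.779 = 591.653, so reliability = 0.7644.
Error variance = 774.059 − 591.653 = 182.406; SEM = √182.406 = 13.506.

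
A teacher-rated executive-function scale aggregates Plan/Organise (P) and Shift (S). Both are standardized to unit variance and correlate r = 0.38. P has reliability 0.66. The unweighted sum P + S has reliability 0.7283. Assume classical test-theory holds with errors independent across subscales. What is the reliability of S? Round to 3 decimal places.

Var(P+S) = 2 + 2·0.38 = 2.760.
True-score variance = ρ_P + ρ_S + 2·0.38, so 0.7283 = (0.66 + ρ_S + 0.76) / 2.760.
ρ_S = 0.7283·2.760 − 0.66 − 0.76 = 0.590.

0.590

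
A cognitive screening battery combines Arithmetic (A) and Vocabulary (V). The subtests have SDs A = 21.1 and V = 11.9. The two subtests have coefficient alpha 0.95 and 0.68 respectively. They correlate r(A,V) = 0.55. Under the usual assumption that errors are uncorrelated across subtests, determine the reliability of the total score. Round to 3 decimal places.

0.922

Var(A+V) = 21.1² + 11.9² + 2·[21.1·11.9·0.55] = 586.82 + 276.199 = 863.019.
With uncorrelated errors the cross-covariances are all true-score covariance, so they carry over unchanged; only the diagonal terms shrink to ρᵢσᵢ².
True-score variance = [21.1²·0.95 + 11.9²·0.68] + 276.199 = 519.244 + 276.199 = 795.443.
Reliability = 795.443 / 863.019 = 0.922.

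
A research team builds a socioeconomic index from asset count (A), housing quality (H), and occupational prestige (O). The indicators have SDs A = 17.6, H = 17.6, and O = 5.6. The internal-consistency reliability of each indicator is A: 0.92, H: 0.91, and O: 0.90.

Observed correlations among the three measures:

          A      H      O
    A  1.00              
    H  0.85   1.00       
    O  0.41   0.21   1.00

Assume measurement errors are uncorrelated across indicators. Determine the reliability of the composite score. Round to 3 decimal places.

Var(A+H+O) = 17.6² + 17.6² + 5.6² + 2·[17.6·17.6·0.85 + 17.6·5.6·0.41 + 17.6·5.6·0.21] = 650.88 + 648.806 = 1299.69.
Because errors are independent across components, Cov(Tᵢ,Tⱼ) = Cov(Xᵢ,Xⱼ); the off-diagonal part of the true-score variance is the same as above.
True-score variance = [17.6²·0.92 + 17.6²·0.91 + 5.6²·0.90] + 648.806 = 595.085 + 648.806 = 1243.89.
Reliability = 1243.89 / 1299.69 = 0.957.

0.957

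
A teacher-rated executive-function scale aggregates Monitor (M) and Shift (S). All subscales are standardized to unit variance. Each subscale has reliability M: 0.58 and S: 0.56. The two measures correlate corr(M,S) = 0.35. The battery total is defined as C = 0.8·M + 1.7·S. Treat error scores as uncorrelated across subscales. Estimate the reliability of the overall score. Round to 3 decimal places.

0.656

Var(C) = 0.8² + 1.7² + 2·[1.36·0.35] = 3.53 + 0.952 = 4.482.
With uncorrelated errors the cross-covariances are all true-score covariance, so they carry over unchanged; only the diagonal terms shrink to ρᵢσᵢ².
True-score variance = [0.8²·0.58 + 1.7²·0.56] + 0.952 = 1.9896 + 0.952 = 2.9416.
Reliability = 2.9416 / 4.482 = 0.656.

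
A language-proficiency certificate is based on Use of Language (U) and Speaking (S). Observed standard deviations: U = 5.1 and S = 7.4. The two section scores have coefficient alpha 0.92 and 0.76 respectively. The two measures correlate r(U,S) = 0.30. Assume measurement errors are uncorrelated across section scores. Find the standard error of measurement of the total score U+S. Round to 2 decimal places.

Var(total) = 80.77 + 22.644 = 103.414.
True-score variance = 65.5468 + 22.644 = 88.1908, so reliability = 0.8528.
Error variance = 103.414 − 88.1908 = 15.2232; SEM = √15.2232 = 3.90.

3.90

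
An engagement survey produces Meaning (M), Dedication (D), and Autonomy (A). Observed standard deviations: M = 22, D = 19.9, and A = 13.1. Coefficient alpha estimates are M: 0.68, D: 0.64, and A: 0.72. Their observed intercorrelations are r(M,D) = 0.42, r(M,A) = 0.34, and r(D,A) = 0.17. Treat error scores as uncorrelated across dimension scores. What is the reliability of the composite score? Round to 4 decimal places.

Var(M+D+A) = 22² + 19.9² + 13.1² + 2·[22·19.9·0.42 + 22·13.1·0.34 + 19.9·13.1·0.17] = 1051.62 + 652.363 = 1703.98.
Because errors are independent across components, Cov(Tᵢ,Tⱼ) = Cov(Xᵢ,Xⱼ); the off-diagonal part of the true-score variance is the same as above.
True-score variance = [22²·0.68 + 19.9²·0.64 + 13.1²·0.72] + 652.363 = 706.126 + 652.363 = 1358.49.
Reliability = 1358.49 / 1703.98 = 0.7972.

0.7972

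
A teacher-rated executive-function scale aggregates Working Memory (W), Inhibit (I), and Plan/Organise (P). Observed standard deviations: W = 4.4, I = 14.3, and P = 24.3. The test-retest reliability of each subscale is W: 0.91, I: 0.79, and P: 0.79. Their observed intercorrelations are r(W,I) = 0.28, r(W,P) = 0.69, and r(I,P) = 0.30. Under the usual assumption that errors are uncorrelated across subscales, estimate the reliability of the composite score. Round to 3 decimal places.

Var(W+I+P) = 4.4² + 14.3² + 24.3² + 2·[4.4·14.3·0.28 + 4.4·24.3·0.69 + 14.3·24.3·0.30] = 814.34 + 391.279 = 1205.62.
With uncorrelated errors the cross-covariances are all true-score covariance, so they carry over unchanged; only the diagonal terms shrink to ρᵢσᵢ².
True-score variance = [4.4²·0.91 + 14.3²·0.79 + 24.3²·0.79] + 391.279 = 645.652 + 391.279 = 1036.93.
Reliability = 1036.93 / 1205.62 = 0.860.

0.860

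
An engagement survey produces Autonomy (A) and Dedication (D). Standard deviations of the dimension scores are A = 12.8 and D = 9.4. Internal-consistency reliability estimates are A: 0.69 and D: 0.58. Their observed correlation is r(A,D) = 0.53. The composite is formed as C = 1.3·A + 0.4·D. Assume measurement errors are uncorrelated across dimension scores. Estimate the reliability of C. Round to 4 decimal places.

0.7432

Var(C) = 1.3²·12.8² + 0.4²·9.4² + 2·[0.52·12.8·9.4·0.53] = 291.027 + 66.3204 = 357.348.
With uncorrelated errors the cross-covariances are all true-score covariance, so they carry over unchanged; only the diagonal terms shrink to ρᵢσᵢ².
True-score variance = [1.3²·12.8²·0.69 + 0.4²·9.4²·0.58] + 66.3204 = 199.254 + 66.3204 = 265.574.
Reliability = 265.574 / 357.348 = 0.7432.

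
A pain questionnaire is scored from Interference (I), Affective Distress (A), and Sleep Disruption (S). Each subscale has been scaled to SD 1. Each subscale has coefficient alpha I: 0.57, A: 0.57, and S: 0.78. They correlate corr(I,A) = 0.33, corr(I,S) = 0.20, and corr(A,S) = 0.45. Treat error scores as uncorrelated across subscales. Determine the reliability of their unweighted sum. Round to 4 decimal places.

0.7823

Var(I+A+S) = 3 + 2·[0.33 + 0.20 + 0.45] = 3 + 1.96 = 4.96.
Under uncorrelated errors the observed covariances equal the true-score covariances, so only the own-variance terms attenuate.
True-score variance = [0.57 + 0.57 + 0.78] + 1.96 = 1.92 + 1.96 = 3.88.
Reliability = 3.88 / 4.96 = 0.7823.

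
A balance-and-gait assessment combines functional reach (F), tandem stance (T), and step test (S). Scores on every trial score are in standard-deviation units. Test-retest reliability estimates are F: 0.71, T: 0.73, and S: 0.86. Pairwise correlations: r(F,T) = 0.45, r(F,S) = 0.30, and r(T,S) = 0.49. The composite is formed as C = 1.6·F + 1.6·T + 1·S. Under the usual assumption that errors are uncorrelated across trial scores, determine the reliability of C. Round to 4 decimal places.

0.8563

Var(C) = 1.6² + 1.6² + 1 + 2·[2.56·0.45 + 1.6·0.30 + 1.6·0.49] = 6.12 + 4.832 = 10.952.
Under uncorrelated errors the observed covariances equal the true-score covariances, so only the own-variance terms attenuate.
True-score variance = [1.6²·0.71 + 1.6²·0.73 + 0.86] + 4.832 = 4.5464 + 4.832 = 9.3784.
Reliability = 9.3784 / 10.952 = 0.8563.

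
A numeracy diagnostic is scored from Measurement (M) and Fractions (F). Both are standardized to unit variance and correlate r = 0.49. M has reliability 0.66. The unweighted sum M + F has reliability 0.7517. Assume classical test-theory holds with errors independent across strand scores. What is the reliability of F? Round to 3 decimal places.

Var(M+F) = 2 + 2·0.49 = 2.980.
True-score variance = ρ_M + ρ_F + 2·0.49, so 0.7517 = (0.66 + ρ_F + 0.98) / 2.980.
ρ_F = 0.7517·2.980 − 0.66 − 0.98 = 0.600.

0.600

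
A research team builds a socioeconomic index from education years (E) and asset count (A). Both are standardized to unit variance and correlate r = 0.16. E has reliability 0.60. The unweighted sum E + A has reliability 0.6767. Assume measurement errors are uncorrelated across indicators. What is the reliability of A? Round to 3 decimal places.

0.650

Var(E+A) = 2 + 2·0.16 = 2.320.
True-score variance = ρ_E + ρ_A + 2·0.16, so 0.6767 = (0.60 + ρ_A + 0.32) / 2.320.
ρ_A = 0.6767·2.320 − 0.60 − 0.32 = 0.650.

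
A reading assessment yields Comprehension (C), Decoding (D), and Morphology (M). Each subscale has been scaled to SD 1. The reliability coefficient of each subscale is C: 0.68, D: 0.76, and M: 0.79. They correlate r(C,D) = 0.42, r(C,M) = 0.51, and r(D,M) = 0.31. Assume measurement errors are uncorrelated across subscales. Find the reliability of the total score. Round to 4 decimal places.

Var(C+D+M) = 3 + 2·[0.42 + 0.51 + 0.31] = 3 + 2.48 = 5.48.
With uncorrelated errors the cross-covariances are all true-score covariance, so they carry over unchanged; only the diagonal terms shrink to ρᵢσᵢ².
True-score variance = [0.68 + 0.76 + 0.79] + 2.48 = 2.23 + 2.48 = 4.71.
Reliability = 4.71 / 5.48 = 0.8595.

0.8595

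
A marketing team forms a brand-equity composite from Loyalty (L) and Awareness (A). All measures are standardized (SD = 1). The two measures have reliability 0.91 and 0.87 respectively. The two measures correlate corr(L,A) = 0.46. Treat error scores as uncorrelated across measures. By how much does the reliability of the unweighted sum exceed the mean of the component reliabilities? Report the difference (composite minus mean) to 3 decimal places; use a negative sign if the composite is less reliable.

Var(sum) = 2 + 0.92 = 2.92; true-score variance = 1.78 + 0.92 = 2.7; composite reliability = 0.9247.
Mean component reliability = 0.8900.
Difference = 0.9247 − 0.8900 = 0.035.

0.035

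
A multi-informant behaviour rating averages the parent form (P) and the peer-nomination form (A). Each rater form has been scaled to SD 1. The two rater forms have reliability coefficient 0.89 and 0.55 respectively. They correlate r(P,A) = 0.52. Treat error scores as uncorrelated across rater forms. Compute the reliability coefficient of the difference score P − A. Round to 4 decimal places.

0.4167

Var(P−A) = 1 + 1 − 2·0.52 = 2 − 1.04 = 0.96.
Under uncorrelated errors the observed covariances equal the true-score covariances, so only the own-variance terms attenuate.
True-score variance = [0.89 + 0.55] − 1.04 = 1.44 − 1.04 = 0.4.
Reliability = 0.4 / 0.96 = 0.4167.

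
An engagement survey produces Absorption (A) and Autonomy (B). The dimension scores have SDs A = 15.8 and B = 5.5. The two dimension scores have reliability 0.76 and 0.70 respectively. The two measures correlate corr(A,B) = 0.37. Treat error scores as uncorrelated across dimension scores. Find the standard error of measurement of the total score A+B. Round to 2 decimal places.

Var(total) = 279.89 + 64.306 = 344.196.
True-score variance = 210.901 + 64.306 = 275.207, so reliability = 0.7996.
Error variance = 344.196 − 275.207 = 68.9886; SEM = √68.9886 = 8.31.

8.31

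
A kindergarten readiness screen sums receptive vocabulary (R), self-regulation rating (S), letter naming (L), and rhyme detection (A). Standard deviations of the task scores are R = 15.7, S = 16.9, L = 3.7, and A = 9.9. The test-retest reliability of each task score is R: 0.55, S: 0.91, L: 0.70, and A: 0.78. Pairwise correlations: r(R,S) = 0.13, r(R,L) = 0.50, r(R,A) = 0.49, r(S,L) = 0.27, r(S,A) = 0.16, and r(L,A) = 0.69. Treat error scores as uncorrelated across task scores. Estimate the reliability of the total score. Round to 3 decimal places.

0.847

Var(R+S+L+A) = 15.7² + 16.9² + 3.7² + 9.9² + 2·[15.7·16.9·0.13 + 15.7·3.7·0.50 + 15.7·9.9·0.49 + 16.9·3.7·0.27 + 16.9·9.9·0.16 + 3.7·9.9·0.69] = 643.8 + 417.252 = 1061.05.
With uncorrelated errors the cross-covariances are all true-score covariance, so they carry over unchanged; only the diagonal terms shrink to ρᵢσᵢ².
True-score variance = [15.7²·0.55 + 16.9²·0.91 + 3.7²·0.70 + 9.9²·0.78] + 417.252 = 481.505 + 417.252 = 898.757.
Reliability = 898.757 / 1061.05 = 0.847.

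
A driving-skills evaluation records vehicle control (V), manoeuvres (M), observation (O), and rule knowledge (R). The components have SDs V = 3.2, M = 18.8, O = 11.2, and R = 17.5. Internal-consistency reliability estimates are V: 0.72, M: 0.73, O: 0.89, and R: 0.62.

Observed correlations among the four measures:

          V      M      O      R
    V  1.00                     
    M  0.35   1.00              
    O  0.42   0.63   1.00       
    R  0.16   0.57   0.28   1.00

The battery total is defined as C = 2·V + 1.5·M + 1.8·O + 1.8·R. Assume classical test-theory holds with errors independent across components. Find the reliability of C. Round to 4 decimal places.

0.8597

Var(C) = 2²·3.2² + 1.5²·18.8² + 1.8²·11.2² + 1.8²·17.5² + 2·[3·3.2·18.8·0.35 + 3.6·3.2·11.2·0.42 + 3.6·3.2·17.5·0.16 + 2.7·18.8·11.2·0.63 + 2.7·18.8·17.5·0.57 + 3.24·11.2·17.5·0.28] = 2234.88 + 2383.84 = 4618.71.
Under uncorrelated errors the observed covariances equal the true-score covariances, so only the own-variance terms attenuate.
True-score variance = [2²·3.2²·0.72 + 1.5²·18.8²·0.73 + 1.8²·11.2²·0.89 + 1.8²·17.5²·0.62] + 2383.84 = 1586.93 + 2383.84 = 3970.77.
Reliability = 3970.77 / 4618.71 = 0.8597.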